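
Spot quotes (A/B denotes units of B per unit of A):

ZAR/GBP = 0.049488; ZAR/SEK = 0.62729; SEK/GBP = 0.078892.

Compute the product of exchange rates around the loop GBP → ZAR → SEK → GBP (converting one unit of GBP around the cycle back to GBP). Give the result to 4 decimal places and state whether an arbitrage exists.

1.0000 (no arbitrage)

Around GBP → ZAR → SEK → GBP: 1 ÷ 0.049488 × 0.62729 × 0.078892 = 1.000003
Product ≈ 1 (deviation 0.000%, within rounding noise).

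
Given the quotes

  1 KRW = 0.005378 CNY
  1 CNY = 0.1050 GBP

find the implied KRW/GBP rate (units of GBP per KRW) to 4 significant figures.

1 KRW × 0.005378 = 0.005378 CNY
0.005378 CNY × 0.1050 = 0.00056469 GBP

KRW/GBP = 0.0005647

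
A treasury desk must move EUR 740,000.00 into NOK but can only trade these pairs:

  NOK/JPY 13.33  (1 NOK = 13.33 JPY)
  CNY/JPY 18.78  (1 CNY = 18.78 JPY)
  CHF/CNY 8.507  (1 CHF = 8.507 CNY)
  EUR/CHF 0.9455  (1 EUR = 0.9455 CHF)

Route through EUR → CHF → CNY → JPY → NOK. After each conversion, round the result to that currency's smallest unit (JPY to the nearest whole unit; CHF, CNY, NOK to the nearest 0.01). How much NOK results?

NOK 8,385,618.98

EUR 740,000.00 × 0.9455 = CHF 699,670.00
CHF 699,670.00 × 8.507 = CNY 5,952,092.69
CNY 5,952,092.69 × 18.78 = JPY 111,780,301
JPY 111,780,301 ÷ 13.33 = NOK 8,385,618.98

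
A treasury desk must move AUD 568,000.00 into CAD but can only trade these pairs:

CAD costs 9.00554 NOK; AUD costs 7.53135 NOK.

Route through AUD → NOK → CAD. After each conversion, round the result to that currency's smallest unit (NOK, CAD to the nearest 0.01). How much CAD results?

AUD 568,000.00 × 7.53135 = NOK 4,277,806.80
NOK 4,277,806.80 ÷ 9.00554 = CAD 475,019.47

CAD 475,019.47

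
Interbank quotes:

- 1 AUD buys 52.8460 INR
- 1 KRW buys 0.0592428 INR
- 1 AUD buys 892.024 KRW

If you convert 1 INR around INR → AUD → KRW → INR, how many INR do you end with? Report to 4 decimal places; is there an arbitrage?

1.0000 (no arbitrage)

Around INR → AUD → KRW → INR: 1 ÷ 52.8460 × 892.024 × 0.0592428 = 1.000000
Product ≈ 1 (deviation 0.000%, within rounding noise).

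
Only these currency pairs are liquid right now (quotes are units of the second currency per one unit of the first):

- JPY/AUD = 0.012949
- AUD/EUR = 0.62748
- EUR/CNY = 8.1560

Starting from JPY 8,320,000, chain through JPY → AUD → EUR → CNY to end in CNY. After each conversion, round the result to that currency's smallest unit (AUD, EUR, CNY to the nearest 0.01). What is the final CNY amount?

CNY 551,361.75

JPY 8,320,000 × 0.012949 = AUD 107,735.68
AUD 107,735.68 × 0.62748 = EUR 67,601.98
EUR 67,601.98 × 8.1560 = CNY 551,361.75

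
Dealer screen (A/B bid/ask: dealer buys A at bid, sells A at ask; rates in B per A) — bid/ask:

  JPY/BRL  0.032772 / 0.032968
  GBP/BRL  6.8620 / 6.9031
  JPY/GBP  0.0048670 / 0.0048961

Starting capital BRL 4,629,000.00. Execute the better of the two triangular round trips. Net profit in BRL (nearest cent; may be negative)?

Net profit: BRL 60,285.11

Best loop BRL → JPY → GBP → BRL:
BRL 4,629,000.00 ÷ 0.032968 (buy JPY at ask) = JPY 140,408,881
JPY 140,408,881 × 0.0048670 (sell JPY at bid) = GBP 683,370.03
GBP 683,370.03 × 6.8620 (sell GBP at bid) = BRL 4,689,285.11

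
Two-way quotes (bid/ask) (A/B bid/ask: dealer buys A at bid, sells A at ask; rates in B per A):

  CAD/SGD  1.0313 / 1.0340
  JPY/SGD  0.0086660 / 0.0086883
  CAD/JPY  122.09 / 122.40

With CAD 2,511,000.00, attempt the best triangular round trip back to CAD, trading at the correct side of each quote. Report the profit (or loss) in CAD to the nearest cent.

Best loop CAD → JPY → SGD → CAD:
CAD 2,511,000.00 × 122.09 (sell CAD at bid) = JPY 306,567,990
JPY 306,567,990 × 0.0086660 (sell JPY at bid) = SGD 2,656,718.20
SGD 2,656,718.20 ÷ 1.0340 (buy CAD at ask) = CAD 2,569,359.96

Net profit: CAD 58,359.96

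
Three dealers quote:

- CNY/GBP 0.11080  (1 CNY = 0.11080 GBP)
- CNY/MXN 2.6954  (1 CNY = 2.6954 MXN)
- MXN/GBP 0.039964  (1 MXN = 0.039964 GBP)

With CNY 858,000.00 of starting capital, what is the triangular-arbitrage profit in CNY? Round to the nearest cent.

Profit: CNY 24,540.97

Profitable loop is CNY → GBP → MXN → CNY:
CNY 858,000.00 × 0.11080 = GBP 95,066.40
GBP 95,066.40 ÷ 0.039964 = MXN 2,378,800.92
MXN 2,378,800.92 ÷ 2.6954 = CNY 882,540.97
Profit = CNY 882,540.97 − CNY 858,000.00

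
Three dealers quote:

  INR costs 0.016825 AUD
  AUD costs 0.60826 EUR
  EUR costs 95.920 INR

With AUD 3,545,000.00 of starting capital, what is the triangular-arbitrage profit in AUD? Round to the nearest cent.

Profitable loop is AUD → INR → EUR → AUD:
AUD 3,545,000.00 ÷ 0.016825 = INR 210,698,365.53
INR 210,698,365.53 ÷ 95.920 = EUR 2,196,605.15
EUR 2,196,605.15 ÷ 0.60826 = AUD 3,611,293.11
Profit = AUD 3,611,293.11 − AUD 3,545,000.00

Profit: AUD 66,293.11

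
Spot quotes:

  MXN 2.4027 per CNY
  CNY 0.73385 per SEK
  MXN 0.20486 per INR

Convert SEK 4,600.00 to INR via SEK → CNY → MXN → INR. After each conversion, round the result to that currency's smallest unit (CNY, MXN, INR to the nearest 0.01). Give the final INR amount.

INR 39,592.01

SEK 4,600.00 × 0.73385 = CNY 3,375.71
CNY 3,375.71 × 2.4027 = MXN 8,110.82
MXN 8,110.82 ÷ 0.20486 = INR 39,592.01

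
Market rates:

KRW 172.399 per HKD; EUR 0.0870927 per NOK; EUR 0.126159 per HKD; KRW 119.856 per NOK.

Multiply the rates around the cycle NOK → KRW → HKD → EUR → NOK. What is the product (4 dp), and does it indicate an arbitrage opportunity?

Around NOK → KRW → HKD → EUR → NOK: 1 × 119.856 ÷ 172.399 × 0.126159 ÷ 0.0870927 = 1.007074
Product > 1; profitable direction is NOK → KRW → HKD → EUR → NOK.

1.0071 (arbitrage exists)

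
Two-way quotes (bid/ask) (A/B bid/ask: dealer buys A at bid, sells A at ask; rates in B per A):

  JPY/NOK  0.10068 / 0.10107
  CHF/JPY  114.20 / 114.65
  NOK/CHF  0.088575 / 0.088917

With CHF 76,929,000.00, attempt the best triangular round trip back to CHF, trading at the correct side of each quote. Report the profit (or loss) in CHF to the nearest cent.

Best loop CHF → JPY → NOK → CHF:
CHF 76,929,000.00 × 114.20 (sell CHF at bid) = JPY 8,785,291,800
JPY 8,785,291,800 × 0.10068 (sell JPY at bid) = NOK 884,503,178.42
NOK 884,503,178.42 × 0.088575 (sell NOK at bid) = CHF 78,344,869.03

Net profit: CHF 1,415,869.03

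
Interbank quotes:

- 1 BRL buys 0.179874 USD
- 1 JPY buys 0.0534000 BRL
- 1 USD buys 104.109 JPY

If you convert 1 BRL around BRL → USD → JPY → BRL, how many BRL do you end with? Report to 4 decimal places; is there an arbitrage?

1.0000 (no arbitrage)

Around BRL → USD → JPY → BRL: 1 × 0.179874 × 104.109 × 0.0534000 = 0.999995
Product ≈ 1 (deviation 0.000%, within rounding noise).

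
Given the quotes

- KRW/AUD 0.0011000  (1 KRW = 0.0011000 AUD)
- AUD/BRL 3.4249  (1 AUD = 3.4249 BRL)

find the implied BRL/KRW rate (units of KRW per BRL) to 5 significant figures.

BRL/KRW = 265.44

1 BRL ÷ 3.4249 = 0.291979 AUD
0.291979 AUD ÷ 0.0011000 = 265.436 KRW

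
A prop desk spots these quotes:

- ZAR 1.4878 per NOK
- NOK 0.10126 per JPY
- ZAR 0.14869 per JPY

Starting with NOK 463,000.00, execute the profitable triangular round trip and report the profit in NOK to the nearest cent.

Profitable loop is NOK → ZAR → JPY → NOK:
NOK 463,000.00 × 1.4878 = ZAR 688,851.40
ZAR 688,851.40 ÷ 0.14869 = JPY 4,632,802
JPY 4,632,802 × 0.10126 = NOK 469,117.58
Profit = NOK 469,117.58 − NOK 463,000.00

Profit: NOK 6,117.58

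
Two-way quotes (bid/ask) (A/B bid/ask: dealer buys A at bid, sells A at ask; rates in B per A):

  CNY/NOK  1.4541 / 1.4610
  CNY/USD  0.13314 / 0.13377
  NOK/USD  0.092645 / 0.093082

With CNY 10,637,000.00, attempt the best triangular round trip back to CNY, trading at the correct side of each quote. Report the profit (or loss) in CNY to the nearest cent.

Best loop CNY → NOK → USD → CNY:
CNY 10,637,000.00 × 1.4541 (sell CNY at bid) = NOK 15,467,261.70
NOK 15,467,261.70 × 0.092645 (sell NOK at bid) = USD 1,432,964.46
USD 1,432,964.46 ÷ 0.13377 (buy CNY at ask) = CNY 10,712,151.16

Net profit: CNY 75,151.16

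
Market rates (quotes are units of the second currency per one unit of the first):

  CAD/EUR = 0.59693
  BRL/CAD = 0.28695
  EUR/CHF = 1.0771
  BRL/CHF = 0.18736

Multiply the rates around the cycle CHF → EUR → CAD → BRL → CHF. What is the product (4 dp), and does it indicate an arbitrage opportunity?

1.0155 (arbitrage exists)

Around CHF → EUR → CAD → BRL → CHF: 1 ÷ 1.0771 ÷ 0.59693 ÷ 0.28695 × 0.18736 = 1.015526
Product > 1; profitable direction is CHF → EUR → CAD → BRL → CHF.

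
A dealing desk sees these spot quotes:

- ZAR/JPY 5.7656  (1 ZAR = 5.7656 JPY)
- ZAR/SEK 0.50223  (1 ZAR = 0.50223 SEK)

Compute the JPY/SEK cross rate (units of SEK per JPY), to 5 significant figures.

1 JPY ÷ 5.7656 = 0.173442 ZAR
0.173442 ZAR × 0.50223 = 0.087108 SEK

JPY/SEK = 0.087108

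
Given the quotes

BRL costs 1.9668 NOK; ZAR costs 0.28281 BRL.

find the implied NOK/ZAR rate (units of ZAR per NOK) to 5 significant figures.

NOK/ZAR = 1.7978

1 NOK ÷ 1.9668 = 0.50844 BRL
0.50844 BRL ÷ 0.28281 = 1.79782 ZAR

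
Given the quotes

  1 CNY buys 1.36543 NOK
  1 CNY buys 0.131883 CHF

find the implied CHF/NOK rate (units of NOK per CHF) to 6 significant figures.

CHF/NOK = 10.3533

1 CHF ÷ 0.131883 = 7.58248 CNY
7.58248 CNY × 1.36543 = 10.3533 NOK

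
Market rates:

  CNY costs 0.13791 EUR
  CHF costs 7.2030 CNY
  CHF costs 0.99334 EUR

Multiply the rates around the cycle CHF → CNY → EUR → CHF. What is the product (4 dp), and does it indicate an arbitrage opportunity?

1.0000 (no arbitrage)

Around CHF → CNY → EUR → CHF: 1 × 7.2030 × 0.13791 ÷ 0.99334 = 1.000026
Product ≈ 1 (deviation 0.003%, within rounding noise).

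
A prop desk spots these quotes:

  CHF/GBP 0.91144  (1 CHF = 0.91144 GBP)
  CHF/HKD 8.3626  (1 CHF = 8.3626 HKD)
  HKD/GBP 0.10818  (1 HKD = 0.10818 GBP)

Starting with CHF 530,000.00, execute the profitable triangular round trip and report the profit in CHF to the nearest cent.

Profit: CHF 3,968.52

Profitable loop is CHF → GBP → HKD → CHF:
CHF 530,000.00 × 0.91144 = GBP 483,063.20
GBP 483,063.20 ÷ 0.10818 = HKD 4,465,365.13
HKD 4,465,365.13 ÷ 8.3626 = CHF 533,968.52
Profit = CHF 533,968.52 − CHF 530,000.00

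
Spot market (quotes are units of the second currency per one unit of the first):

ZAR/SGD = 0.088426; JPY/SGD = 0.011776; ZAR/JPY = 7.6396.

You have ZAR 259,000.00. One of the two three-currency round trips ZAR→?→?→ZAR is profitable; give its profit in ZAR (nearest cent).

Profit: ZAR 4,504.60

Profitable loop is ZAR → JPY → SGD → ZAR:
ZAR 259,000.00 × 7.6396 = JPY 1,978,656
JPY 1,978,656 × 0.011776 = SGD 23,300.66
SGD 23,300.66 ÷ 0.088426 = ZAR 263,504.60
Profit = ZAR 263,504.60 − ZAR 259,000.00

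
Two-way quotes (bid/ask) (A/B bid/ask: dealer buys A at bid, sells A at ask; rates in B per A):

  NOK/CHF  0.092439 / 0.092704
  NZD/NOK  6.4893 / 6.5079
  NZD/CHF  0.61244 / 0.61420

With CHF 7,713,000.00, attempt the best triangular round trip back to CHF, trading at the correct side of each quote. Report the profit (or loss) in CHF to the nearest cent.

Best loop CHF → NOK → NZD → CHF:
CHF 7,713,000.00 ÷ 0.092704 (buy NOK at ask) = NOK 83,200,293.41
NOK 83,200,293.41 ÷ 6.5079 (buy NZD at ask) = NZD 12,784,507.05
NZD 12,784,507.05 × 0.61244 (sell NZD at bid) = CHF 7,829,743.50

Net profit: CHF 116,743.50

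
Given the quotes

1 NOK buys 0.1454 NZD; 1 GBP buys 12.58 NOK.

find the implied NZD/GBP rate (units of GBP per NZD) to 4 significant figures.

NZD/GBP = 0.5467

1 NZD ÷ 0.1454 = 6.87758 NOK
6.87758 NOK ÷ 12.58 = 0.546707 GBP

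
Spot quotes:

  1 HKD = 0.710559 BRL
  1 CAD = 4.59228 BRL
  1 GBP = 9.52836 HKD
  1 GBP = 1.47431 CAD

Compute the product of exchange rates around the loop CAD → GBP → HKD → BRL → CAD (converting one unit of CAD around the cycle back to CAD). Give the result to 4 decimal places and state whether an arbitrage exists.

1.0000 (no arbitrage)

Around CAD → GBP → HKD → BRL → CAD: 1 ÷ 1.47431 × 9.52836 × 0.710559 ÷ 4.59228 = 1.000003
Product ≈ 1 (deviation 0.000%, within rounding noise).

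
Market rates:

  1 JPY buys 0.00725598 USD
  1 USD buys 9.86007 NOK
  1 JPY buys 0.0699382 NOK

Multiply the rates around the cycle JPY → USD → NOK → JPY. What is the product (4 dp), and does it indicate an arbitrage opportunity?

1.0230 (arbitrage exists)

Around JPY → USD → NOK → JPY: 1 × 0.00725598 × 9.86007 ÷ 0.0699382 = 1.022967
Product > 1; profitable direction is JPY → USD → NOK → JPY.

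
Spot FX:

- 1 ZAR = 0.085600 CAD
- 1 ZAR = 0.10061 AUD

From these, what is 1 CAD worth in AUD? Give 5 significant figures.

1 CAD ÷ 0.085600 = 11.6822 ZAR
11.6822 ZAR × 0.10061 = 1.17535 AUD

CAD/AUD = 1.1754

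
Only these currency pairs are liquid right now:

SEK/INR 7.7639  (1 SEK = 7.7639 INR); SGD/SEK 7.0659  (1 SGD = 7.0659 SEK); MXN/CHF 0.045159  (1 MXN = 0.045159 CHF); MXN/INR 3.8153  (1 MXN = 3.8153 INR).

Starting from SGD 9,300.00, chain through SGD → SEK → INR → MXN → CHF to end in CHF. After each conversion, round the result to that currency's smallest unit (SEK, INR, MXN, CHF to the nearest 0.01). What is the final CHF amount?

SGD 9,300.00 × 7.0659 = SEK 65,712.87
SEK 65,712.87 × 7.7639 = INR 510,188.15
INR 510,188.15 ÷ 3.8153 = MXN 133,721.63
MXN 133,721.63 × 0.045159 = CHF 6,038.74

CHF 6,038.74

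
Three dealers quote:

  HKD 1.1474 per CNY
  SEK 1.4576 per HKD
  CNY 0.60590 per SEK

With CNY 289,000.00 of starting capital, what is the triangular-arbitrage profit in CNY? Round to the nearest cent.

Profit: CNY 3,854.57

Profitable loop is CNY → HKD → SEK → CNY:
CNY 289,000.00 × 1.1474 = HKD 331,598.60
HKD 331,598.60 × 1.4576 = SEK 483,338.12
SEK 483,338.12 × 0.60590 = CNY 292,854.57
Profit = CNY 292,854.57 − CNY 289,000.00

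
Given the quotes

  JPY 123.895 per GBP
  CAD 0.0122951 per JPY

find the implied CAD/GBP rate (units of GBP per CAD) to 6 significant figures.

CAD/GBP = 0.656469

1 CAD ÷ 0.0122951 = 81.3332 JPY
81.3332 JPY ÷ 123.895 = 0.656469 GBP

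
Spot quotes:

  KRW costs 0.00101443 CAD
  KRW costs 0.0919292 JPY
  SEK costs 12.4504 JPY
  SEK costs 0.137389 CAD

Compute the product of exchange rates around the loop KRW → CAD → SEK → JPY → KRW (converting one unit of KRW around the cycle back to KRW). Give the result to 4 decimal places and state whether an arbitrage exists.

Around KRW → CAD → SEK → JPY → KRW: 1 × 0.00101443 ÷ 0.137389 × 12.4504 ÷ 0.0919292 = 1.000000
Product ≈ 1 (deviation 0.000%, within rounding noise).

1.0000 (no arbitrage)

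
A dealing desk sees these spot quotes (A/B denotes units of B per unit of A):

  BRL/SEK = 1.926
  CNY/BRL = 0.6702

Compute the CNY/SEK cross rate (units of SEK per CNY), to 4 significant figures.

CNY/SEK = 1.291

1 CNY × 0.6702 = 0.6702 BRL
0.6702 BRL × 1.926 = 1.29081 SEK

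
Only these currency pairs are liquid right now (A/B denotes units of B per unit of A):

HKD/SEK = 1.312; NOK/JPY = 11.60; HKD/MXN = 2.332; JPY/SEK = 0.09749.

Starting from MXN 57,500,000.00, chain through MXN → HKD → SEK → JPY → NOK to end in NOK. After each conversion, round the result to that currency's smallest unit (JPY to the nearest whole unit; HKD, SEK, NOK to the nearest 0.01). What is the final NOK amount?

MXN 57,500,000.00 ÷ 2.332 = HKD 24,656,946.83
HKD 24,656,946.83 × 1.312 = SEK 32,349,914.24
SEK 32,349,914.24 ÷ 0.09749 = JPY 331,828,026
JPY 331,828,026 ÷ 11.60 = NOK 28,605,864.31

NOK 28,605,864.31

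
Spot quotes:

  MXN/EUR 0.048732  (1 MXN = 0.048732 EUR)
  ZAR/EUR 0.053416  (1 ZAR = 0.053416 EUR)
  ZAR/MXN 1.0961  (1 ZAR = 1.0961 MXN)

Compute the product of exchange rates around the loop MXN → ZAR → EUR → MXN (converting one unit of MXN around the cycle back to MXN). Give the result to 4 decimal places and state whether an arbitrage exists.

Around MXN → ZAR → EUR → MXN: 1 ÷ 1.0961 × 0.053416 ÷ 0.048732 = 1.000016
Product ≈ 1 (deviation 0.002%, within rounding noise).

1.0000 (no arbitrage)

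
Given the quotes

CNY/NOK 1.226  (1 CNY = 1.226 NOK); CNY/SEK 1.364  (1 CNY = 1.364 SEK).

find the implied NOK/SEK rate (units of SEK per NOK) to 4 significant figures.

1 NOK ÷ 1.226 = 0.815661 CNY
0.815661 CNY × 1.364 = 1.11256 SEK

NOK/SEK = 1.113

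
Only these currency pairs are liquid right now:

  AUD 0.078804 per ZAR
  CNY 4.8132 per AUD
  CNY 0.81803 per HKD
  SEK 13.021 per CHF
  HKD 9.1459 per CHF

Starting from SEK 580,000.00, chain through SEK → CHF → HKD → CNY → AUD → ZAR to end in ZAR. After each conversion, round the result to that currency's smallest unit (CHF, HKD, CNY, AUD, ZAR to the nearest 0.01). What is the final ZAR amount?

ZAR 878,612.13

SEK 580,000.00 ÷ 13.021 = CHF 44,543.43
CHF 44,543.43 × 9.1459 = HKD 407,389.76
HKD 407,389.76 × 0.81803 = CNY 333,257.05
CNY 333,257.05 ÷ 4.8132 = AUD 69,238.15
AUD 69,238.15 ÷ 0.078804 = ZAR 878,612.13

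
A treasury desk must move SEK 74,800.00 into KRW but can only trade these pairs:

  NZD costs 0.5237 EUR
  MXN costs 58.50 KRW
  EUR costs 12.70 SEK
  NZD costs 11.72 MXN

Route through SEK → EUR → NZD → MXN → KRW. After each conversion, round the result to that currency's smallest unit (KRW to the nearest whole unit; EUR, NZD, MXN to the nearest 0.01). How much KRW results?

KRW 7,710,784

SEK 74,800.00 ÷ 12.70 = EUR 5,889.76
EUR 5,889.76 ÷ 0.5237 = NZD 11,246.44
NZD 11,246.44 × 11.72 = MXN 131,808.28
MXN 131,808.28 × 58.50 = KRW 7,710,784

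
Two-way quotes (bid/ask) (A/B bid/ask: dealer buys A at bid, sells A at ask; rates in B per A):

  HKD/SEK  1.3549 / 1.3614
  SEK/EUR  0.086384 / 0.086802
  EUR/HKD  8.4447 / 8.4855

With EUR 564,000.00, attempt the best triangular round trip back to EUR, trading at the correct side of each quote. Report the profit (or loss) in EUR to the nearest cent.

Best loop EUR → SEK → HKD → EUR:
EUR 564,000.00 ÷ 0.086802 (buy SEK at ask) = SEK 6,497,546.14
SEK 6,497,546.14 ÷ 1.3614 (buy HKD at ask) = HKD 4,772,694.39
HKD 4,772,694.39 ÷ 8.4855 (buy EUR at ask) = EUR 562,452.94

Net result: EUR -1,547.06 (no profitable arbitrage after spreads)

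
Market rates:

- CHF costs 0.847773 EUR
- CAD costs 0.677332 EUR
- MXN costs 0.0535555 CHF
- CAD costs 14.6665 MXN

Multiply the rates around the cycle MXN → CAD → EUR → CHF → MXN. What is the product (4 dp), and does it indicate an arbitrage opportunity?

1.0172 (arbitrage exists)

Around MXN → CAD → EUR → CHF → MXN: 1 ÷ 14.6665 × 0.677332 ÷ 0.847773 ÷ 0.0535555 = 1.017165
Product > 1; profitable direction is MXN → CAD → EUR → CHF → MXN.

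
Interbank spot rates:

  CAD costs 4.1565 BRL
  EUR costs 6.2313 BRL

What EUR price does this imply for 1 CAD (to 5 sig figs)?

CAD/EUR = 0.66704

1 CAD × 4.1565 = 4.1565 BRL
4.1565 BRL ÷ 6.2313 = 0.667036 EUR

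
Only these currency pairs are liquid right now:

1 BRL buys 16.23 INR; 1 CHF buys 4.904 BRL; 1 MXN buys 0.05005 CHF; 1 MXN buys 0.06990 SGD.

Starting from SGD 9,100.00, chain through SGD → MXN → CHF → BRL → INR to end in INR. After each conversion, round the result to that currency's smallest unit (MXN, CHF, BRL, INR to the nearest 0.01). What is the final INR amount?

SGD 9,100.00 ÷ 0.06990 = MXN 130,185.98
MXN 130,185.98 × 0.05005 = CHF 6,515.81
CHF 6,515.81 × 4.904 = BRL 31,953.53
BRL 31,953.53 × 16.23 = INR 518,605.79

INR 518,605.79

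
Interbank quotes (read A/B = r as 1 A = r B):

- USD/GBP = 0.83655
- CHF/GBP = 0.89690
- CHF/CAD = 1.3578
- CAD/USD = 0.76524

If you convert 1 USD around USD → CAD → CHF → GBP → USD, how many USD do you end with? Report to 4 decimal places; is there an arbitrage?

1.0319 (arbitrage exists)

Around USD → CAD → CHF → GBP → USD: 1 ÷ 0.76524 ÷ 1.3578 × 0.89690 ÷ 0.83655 = 1.031855
Product > 1; profitable direction is USD → CAD → CHF → GBP → USD.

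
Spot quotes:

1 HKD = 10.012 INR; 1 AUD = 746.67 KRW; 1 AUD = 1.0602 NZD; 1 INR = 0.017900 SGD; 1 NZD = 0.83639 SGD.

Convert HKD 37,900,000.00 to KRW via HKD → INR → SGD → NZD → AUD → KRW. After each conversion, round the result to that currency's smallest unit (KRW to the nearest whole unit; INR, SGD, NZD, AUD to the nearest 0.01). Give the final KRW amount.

KRW 5,719,329,964

HKD 37,900,000.00 × 10.012 = INR 379,454,800.00
INR 379,454,800.00 × 0.017900 = SGD 6,792,240.92
SGD 6,792,240.92 ÷ 0.83639 = NZD 8,120,901.64
NZD 8,120,901.64 ÷ 1.0602 = AUD 7,659,782.72
AUD 7,659,782.72 × 746.67 = KRW 5,719,329,964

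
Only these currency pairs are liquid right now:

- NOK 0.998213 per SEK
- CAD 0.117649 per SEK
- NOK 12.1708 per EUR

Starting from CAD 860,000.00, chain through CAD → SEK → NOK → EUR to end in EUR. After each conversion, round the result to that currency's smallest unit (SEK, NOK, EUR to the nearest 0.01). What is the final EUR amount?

CAD 860,000.00 ÷ 0.117649 = SEK 7,309,879.39
SEK 7,309,879.39 × 0.998213 = NOK 7,296,816.64
NOK 7,296,816.64 ÷ 12.1708 = EUR 599,534.68

EUR 599,534.68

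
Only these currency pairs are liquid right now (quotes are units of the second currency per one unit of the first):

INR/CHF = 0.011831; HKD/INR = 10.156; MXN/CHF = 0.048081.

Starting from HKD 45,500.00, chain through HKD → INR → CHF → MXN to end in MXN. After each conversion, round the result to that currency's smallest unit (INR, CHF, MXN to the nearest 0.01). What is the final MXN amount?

MXN 113,705.62

HKD 45,500.00 × 10.156 = INR 462,098.00
INR 462,098.00 × 0.011831 = CHF 5,467.08
CHF 5,467.08 ÷ 0.048081 = MXN 113,705.62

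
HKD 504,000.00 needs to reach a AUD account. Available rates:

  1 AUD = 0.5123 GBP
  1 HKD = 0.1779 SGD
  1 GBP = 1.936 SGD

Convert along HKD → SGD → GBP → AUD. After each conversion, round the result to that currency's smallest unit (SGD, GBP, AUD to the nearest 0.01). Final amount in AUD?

AUD 90,401.74

HKD 504,000.00 × 0.1779 = SGD 89,661.60
SGD 89,661.60 ÷ 1.936 = GBP 46,312.81
GBP 46,312.81 ÷ 0.5123 = AUD 90,401.74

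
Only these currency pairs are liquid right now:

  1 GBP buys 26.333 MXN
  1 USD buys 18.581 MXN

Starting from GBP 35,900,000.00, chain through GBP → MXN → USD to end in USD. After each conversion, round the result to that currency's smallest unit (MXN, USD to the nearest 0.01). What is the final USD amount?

GBP 35,900,000.00 × 26.333 = MXN 945,354,700.00
MXN 945,354,700.00 ÷ 18.581 = USD 50,877,493.14

USD 50,877,493.14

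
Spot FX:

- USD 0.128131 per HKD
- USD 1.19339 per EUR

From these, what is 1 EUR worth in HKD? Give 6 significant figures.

EUR/HKD = 9.31383

1 EUR × 1.19339 = 1.19339 USD
1.19339 USD ÷ 0.128131 = 9.31383 HKD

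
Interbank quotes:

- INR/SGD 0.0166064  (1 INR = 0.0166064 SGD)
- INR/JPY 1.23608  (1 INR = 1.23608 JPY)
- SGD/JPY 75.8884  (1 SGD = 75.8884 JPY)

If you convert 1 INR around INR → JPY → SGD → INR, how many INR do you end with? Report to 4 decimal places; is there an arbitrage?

Around INR → JPY → SGD → INR: 1 × 1.23608 ÷ 75.8884 ÷ 0.0166064 = 0.980834
Product < 1; profitable direction is INR → SGD → JPY → INR.

0.9808 (arbitrage exists)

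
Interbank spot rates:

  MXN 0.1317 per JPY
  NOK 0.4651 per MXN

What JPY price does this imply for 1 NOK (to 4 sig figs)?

1 NOK ÷ 0.4651 = 2.15008 MXN
2.15008 MXN ÷ 0.1317 = 16.3256 JPY

NOK/JPY = 16.33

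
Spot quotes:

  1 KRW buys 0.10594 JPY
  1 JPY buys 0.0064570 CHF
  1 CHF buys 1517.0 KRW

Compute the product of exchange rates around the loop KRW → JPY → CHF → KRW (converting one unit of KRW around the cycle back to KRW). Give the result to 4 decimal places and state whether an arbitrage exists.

1.0377 (arbitrage exists)

Around KRW → JPY → CHF → KRW: 1 × 0.10594 × 0.0064570 × 1517.0 = 1.037711
Product > 1; profitable direction is KRW → JPY → CHF → KRW.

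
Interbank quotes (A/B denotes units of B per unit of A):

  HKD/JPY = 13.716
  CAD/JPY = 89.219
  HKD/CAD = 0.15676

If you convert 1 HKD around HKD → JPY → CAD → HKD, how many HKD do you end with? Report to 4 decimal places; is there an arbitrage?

0.9807 (arbitrage exists)

Around HKD → JPY → CAD → HKD: 1 × 13.716 ÷ 89.219 ÷ 0.15676 = 0.980697
Product < 1; profitable direction is HKD → CAD → JPY → HKD.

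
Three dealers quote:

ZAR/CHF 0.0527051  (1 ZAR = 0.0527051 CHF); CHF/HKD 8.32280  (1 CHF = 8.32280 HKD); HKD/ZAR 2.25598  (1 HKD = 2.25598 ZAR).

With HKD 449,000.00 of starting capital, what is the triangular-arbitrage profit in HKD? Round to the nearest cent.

Profitable loop is HKD → CHF → ZAR → HKD:
HKD 449,000.00 ÷ 8.32280 = CHF 53,948.19
CHF 53,948.19 ÷ 0.0527051 = ZAR 1,023,585.77
ZAR 1,023,585.77 ÷ 2.25598 = HKD 453,721.12
Profit = HKD 453,721.12 − HKD 449,000.00

Profit: HKD 4,721.12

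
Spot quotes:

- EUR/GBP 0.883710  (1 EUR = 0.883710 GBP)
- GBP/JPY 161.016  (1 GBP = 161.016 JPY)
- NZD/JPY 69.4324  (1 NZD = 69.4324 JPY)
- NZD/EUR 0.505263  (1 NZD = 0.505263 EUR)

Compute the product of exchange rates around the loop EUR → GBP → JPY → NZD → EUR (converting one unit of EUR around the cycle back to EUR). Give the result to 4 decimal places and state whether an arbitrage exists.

1.0355 (arbitrage exists)

Around EUR → GBP → JPY → NZD → EUR: 1 × 0.883710 × 161.016 ÷ 69.4324 × 0.505263 = 1.035462
Product > 1; profitable direction is EUR → GBP → JPY → NZD → EUR.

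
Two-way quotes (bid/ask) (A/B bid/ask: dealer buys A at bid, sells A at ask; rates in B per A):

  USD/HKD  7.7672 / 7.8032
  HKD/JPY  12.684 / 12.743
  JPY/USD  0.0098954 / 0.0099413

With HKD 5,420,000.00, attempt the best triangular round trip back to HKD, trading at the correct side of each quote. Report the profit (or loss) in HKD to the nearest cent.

Net profit: HKD 62,917.17

Best loop HKD → USD → JPY → HKD:
HKD 5,420,000.00 ÷ 7.8032 (buy USD at ask) = USD 694,586.84
USD 694,586.84 ÷ 0.0099413 (buy JPY at ask) = JPY 69,868,814
JPY 69,868,814 ÷ 12.743 (buy HKD at ask) = HKD 5,482,917.17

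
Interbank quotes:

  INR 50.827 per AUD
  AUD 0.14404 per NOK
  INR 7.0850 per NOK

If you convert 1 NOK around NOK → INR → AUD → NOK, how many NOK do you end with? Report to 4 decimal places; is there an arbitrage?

0.9677 (arbitrage exists)

Around NOK → INR → AUD → NOK: 1 × 7.0850 ÷ 50.827 ÷ 0.14404 = 0.967748
Product < 1; profitable direction is NOK → AUD → INR → NOK.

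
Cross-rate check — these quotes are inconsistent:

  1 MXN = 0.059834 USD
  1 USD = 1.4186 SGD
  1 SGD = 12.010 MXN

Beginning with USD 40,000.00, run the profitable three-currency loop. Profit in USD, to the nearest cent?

Profitable loop is USD → SGD → MXN → USD:
USD 40,000.00 × 1.4186 = SGD 56,744.00
SGD 56,744.00 × 12.010 = MXN 681,495.44
MXN 681,495.44 × 0.059834 = USD 40,776.60
Profit = USD 40,776.60 − USD 40,000.00

Profit: USD 776.60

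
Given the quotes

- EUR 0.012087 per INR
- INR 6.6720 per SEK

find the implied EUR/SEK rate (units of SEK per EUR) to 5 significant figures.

1 EUR ÷ 0.012087 = 82.7335 INR
82.7335 INR ÷ 6.6720 = 12.4001 SEK

EUR/SEK = 12.400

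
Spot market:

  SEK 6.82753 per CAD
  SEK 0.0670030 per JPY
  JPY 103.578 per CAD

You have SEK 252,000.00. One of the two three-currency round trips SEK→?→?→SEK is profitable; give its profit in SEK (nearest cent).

Profit: SEK 4,152.56

Profitable loop is SEK → CAD → JPY → SEK:
SEK 252,000.00 ÷ 6.82753 = CAD 36,909.39
CAD 36,909.39 × 103.578 = JPY 3,823,001
JPY 3,823,001 × 0.0670030 = SEK 256,152.56
Profit = SEK 256,152.56 − SEK 252,000.00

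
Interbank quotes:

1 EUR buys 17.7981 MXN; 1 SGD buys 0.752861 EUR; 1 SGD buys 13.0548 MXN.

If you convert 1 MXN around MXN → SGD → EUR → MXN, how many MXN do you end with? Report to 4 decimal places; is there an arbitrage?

1.0264 (arbitrage exists)

Around MXN → SGD → EUR → MXN: 1 ÷ 13.0548 × 0.752861 × 17.7981 = 1.026404
Product > 1; profitable direction is MXN → SGD → EUR → MXN.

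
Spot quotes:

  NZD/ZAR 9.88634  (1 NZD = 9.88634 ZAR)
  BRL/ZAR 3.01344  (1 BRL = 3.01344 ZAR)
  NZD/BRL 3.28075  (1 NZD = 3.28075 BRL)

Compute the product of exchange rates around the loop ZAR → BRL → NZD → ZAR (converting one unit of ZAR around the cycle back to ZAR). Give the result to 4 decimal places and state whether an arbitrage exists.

Around ZAR → BRL → NZD → ZAR: 1 ÷ 3.01344 ÷ 3.28075 × 9.88634 = 1.000000
Product ≈ 1 (deviation 0.000%, within rounding noise).

1.0000 (no arbitrage)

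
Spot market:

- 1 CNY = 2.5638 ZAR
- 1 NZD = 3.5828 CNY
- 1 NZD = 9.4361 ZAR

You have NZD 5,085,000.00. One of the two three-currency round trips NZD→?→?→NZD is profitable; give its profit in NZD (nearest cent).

Profitable loop is NZD → ZAR → CNY → NZD:
NZD 5,085,000.00 × 9.4361 = ZAR 47,982,568.50
ZAR 47,982,568.50 ÷ 2.5638 = CNY 18,715,410.13
CNY 18,715,410.13 ÷ 3.5828 = NZD 5,223,682.63
Profit = NZD 5,223,682.63 − NZD 5,085,000.00

Profit: NZD 138,682.63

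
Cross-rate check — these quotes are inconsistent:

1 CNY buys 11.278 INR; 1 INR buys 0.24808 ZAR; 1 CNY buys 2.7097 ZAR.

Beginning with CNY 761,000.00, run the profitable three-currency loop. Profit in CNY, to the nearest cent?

Profit: CNY 24,755.25

Profitable loop is CNY → INR → ZAR → CNY:
CNY 761,000.00 × 11.278 = INR 8,582,558.00
INR 8,582,558.00 × 0.24808 = ZAR 2,129,160.99
ZAR 2,129,160.99 ÷ 2.7097 = CNY 785,755.25
Profit = CNY 785,755.25 − CNY 761,000.00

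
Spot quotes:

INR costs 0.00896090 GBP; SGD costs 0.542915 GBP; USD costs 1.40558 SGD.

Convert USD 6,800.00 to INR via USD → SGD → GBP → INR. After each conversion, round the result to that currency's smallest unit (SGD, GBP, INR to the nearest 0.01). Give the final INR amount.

USD 6,800.00 × 1.40558 = SGD 9,557.94
SGD 9,557.94 × 0.542915 = GBP 5,189.15
GBP 5,189.15 ÷ 0.00896090 = INR 579,088.04

INR 579,088.04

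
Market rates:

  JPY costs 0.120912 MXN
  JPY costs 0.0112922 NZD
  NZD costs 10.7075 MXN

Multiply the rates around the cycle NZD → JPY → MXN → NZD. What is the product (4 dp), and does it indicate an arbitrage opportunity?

1.0000 (no arbitrage)

Around NZD → JPY → MXN → NZD: 1 ÷ 0.0112922 × 0.120912 ÷ 10.7075 = 1.000006
Product ≈ 1 (deviation 0.001%, within rounding noise).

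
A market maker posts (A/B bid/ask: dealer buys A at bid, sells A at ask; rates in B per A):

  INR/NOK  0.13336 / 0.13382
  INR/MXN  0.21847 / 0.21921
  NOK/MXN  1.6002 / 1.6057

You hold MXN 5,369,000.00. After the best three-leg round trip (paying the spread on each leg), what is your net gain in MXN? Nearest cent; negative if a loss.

Net profit: MXN 89,832.64

Best loop MXN → NOK → INR → MXN:
MXN 5,369,000.00 ÷ 1.6057 (buy NOK at ask) = NOK 3,343,713.02
NOK 3,343,713.02 ÷ 0.13382 (buy INR at ask) = INR 24,986,646.41
INR 24,986,646.41 × 0.21847 (sell INR at bid) = MXN 5,458,832.64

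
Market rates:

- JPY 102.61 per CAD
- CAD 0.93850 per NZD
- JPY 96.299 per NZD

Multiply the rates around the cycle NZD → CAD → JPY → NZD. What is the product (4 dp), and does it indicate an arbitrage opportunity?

1.0000 (no arbitrage)

Around NZD → CAD → JPY → NZD: 1 × 0.93850 × 102.61 ÷ 96.299 = 1.000005
Product ≈ 1 (deviation 0.001%, within rounding noise).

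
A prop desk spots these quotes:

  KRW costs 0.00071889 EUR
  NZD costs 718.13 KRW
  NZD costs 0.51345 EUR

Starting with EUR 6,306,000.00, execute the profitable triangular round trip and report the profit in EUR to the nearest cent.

Profit: EUR 34,468.08

Profitable loop is EUR → NZD → KRW → EUR:
EUR 6,306,000.00 ÷ 0.51345 = NZD 12,281,624.31
NZD 12,281,624.31 × 718.13 = KRW 8,819,802,863
KRW 8,819,802,863 × 0.00071889 = EUR 6,340,468.08
Profit = EUR 6,340,468.08 − EUR 6,306,000.00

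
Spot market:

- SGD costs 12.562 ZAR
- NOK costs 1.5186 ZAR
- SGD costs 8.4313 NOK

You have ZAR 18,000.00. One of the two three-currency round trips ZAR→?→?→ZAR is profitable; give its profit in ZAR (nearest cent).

Profitable loop is ZAR → SGD → NOK → ZAR:
ZAR 18,000.00 ÷ 12.562 = SGD 1,432.89
SGD 1,432.89 × 8.4313 = NOK 12,081.15
NOK 12,081.15 × 1.5186 = ZAR 18,346.43
Profit = ZAR 18,346.43 − ZAR 18,000.00

Profit: ZAR 346.43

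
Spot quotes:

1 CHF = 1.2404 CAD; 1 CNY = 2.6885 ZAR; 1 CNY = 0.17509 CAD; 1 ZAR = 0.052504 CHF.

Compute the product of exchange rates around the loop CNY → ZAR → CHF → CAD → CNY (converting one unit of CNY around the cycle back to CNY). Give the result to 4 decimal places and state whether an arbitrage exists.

Around CNY → ZAR → CHF → CAD → CNY: 1 × 2.6885 × 0.052504 × 1.2404 ÷ 0.17509 = 1.000007
Product ≈ 1 (deviation 0.001%, within rounding noise).

1.0000 (no arbitrage)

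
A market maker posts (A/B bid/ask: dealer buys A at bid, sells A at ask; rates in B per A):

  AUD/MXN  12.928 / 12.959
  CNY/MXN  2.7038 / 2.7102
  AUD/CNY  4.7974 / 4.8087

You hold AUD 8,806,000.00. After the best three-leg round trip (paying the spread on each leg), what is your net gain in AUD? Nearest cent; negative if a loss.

Net profit: AUD 8,297.12

Best loop AUD → CNY → MXN → AUD:
AUD 8,806,000.00 × 4.7974 (sell AUD at bid) = CNY 42,245,904.40
CNY 42,245,904.40 × 2.7038 (sell CNY at bid) = MXN 114,224,476.32
MXN 114,224,476.32 ÷ 12.959 (buy AUD at ask) = AUD 8,814,297.12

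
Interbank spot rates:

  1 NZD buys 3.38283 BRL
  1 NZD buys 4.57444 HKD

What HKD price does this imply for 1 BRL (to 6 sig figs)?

BRL/HKD = 1.35225

1 BRL ÷ 3.38283 = 0.29561 NZD
0.29561 NZD × 4.57444 = 1.35225 HKD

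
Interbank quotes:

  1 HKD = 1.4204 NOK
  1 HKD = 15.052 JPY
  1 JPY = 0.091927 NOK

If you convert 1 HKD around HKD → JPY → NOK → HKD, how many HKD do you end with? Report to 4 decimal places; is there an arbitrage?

0.9742 (arbitrage exists)

Around HKD → JPY → NOK → HKD: 1 × 15.052 × 0.091927 ÷ 1.4204 = 0.974152
Product < 1; profitable direction is HKD → NOK → JPY → HKD.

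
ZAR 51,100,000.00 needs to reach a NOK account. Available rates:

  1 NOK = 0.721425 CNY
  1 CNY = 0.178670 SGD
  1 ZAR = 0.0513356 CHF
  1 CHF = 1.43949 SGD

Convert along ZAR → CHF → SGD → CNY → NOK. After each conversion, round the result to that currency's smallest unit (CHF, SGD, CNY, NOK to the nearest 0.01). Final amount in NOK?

NOK 29,295,800.45

ZAR 51,100,000.00 × 0.0513356 = CHF 2,623,249.16
CHF 2,623,249.16 × 1.43949 = SGD 3,776,140.93
SGD 3,776,140.93 ÷ 0.178670 = CNY 21,134,722.84
CNY 21,134,722.84 ÷ 0.721425 = NOK 29,295,800.45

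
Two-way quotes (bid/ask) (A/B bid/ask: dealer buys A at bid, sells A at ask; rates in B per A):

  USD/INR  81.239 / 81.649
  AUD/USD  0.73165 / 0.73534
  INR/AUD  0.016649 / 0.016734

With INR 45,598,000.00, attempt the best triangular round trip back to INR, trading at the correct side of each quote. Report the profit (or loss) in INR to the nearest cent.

Best loop INR → USD → AUD → INR:
INR 45,598,000.00 ÷ 81.649 (buy USD at ask) = USD 558,463.67
USD 558,463.67 ÷ 0.73534 (buy AUD at ask) = AUD 759,463.20
AUD 759,463.20 ÷ 0.016734 (buy INR at ask) = INR 45,384,438.72

Net result: INR -213,561.28 (no profitable arbitrage after spreads)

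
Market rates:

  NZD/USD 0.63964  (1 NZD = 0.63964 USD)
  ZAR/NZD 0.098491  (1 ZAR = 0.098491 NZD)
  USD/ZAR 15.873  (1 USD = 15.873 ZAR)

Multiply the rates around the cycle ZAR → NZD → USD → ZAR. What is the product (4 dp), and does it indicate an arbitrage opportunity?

Around ZAR → NZD → USD → ZAR: 1 × 0.098491 × 0.63964 × 15.873 = 0.999980
Product ≈ 1 (deviation 0.002%, within rounding noise).

1.0000 (no arbitrage)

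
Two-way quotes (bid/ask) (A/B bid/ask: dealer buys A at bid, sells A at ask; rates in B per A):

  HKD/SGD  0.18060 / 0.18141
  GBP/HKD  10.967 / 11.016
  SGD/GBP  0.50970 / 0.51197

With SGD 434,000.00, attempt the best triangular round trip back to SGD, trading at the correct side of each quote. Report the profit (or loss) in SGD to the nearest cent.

Net profit: SGD 4,137.02

Best loop SGD → GBP → HKD → SGD:
SGD 434,000.00 × 0.50970 (sell SGD at bid) = GBP 221,209.80
GBP 221,209.80 × 10.967 (sell GBP at bid) = HKD 2,426,007.88
HKD 2,426,007.88 × 0.18060 (sell HKD at bid) = SGD 438,137.02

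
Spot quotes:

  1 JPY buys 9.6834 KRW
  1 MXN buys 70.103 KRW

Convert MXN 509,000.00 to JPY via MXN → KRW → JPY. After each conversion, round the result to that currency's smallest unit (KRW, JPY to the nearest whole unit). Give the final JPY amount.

MXN 509,000.00 × 70.103 = KRW 35,682,427
KRW 35,682,427 ÷ 9.6834 = JPY 3,684,907

JPY 3,684,907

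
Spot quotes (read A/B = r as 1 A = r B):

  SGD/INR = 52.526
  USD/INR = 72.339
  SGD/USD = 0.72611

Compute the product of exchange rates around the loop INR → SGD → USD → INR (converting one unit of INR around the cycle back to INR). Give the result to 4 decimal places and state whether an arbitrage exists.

1.0000 (no arbitrage)

Around INR → SGD → USD → INR: 1 ÷ 52.526 × 0.72611 × 72.339 = 1.000001
Product ≈ 1 (deviation 0.000%, within rounding noise).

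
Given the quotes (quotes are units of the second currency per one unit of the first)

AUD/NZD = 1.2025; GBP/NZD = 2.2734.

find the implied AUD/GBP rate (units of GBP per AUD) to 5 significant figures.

1 AUD × 1.2025 = 1.2025 NZD
1.2025 NZD ÷ 2.2734 = 0.528943 GBP

AUD/GBP = 0.52894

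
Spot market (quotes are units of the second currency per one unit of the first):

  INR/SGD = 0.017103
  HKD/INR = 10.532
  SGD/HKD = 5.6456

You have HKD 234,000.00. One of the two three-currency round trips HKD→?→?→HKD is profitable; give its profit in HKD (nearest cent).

Profitable loop is HKD → INR → SGD → HKD:
HKD 234,000.00 × 10.532 = INR 2,464,488.00
INR 2,464,488.00 × 0.017103 = SGD 42,150.14
SGD 42,150.14 × 5.6456 = HKD 237,962.82
Profit = HKD 237,962.82 − HKD 234,000.00

Profit: HKD 3,962.82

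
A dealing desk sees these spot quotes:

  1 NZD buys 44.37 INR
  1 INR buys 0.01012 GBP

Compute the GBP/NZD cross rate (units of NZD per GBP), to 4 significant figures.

1 GBP ÷ 0.01012 = 98.8142 INR
98.8142 INR ÷ 44.37 = 2.22705 NZD

GBP/NZD = 2.227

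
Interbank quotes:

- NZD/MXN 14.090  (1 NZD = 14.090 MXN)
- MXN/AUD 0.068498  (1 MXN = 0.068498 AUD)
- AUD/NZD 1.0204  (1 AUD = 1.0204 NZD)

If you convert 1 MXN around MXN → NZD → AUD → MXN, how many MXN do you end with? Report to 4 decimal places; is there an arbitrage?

Around MXN → NZD → AUD → MXN: 1 ÷ 14.090 ÷ 1.0204 ÷ 0.068498 = 1.015408
Product > 1; profitable direction is MXN → NZD → AUD → MXN.

1.0154 (arbitrage exists)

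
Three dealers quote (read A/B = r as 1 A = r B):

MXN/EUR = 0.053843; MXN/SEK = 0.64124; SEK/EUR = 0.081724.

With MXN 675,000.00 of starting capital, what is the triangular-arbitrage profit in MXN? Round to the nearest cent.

Profitable loop is MXN → EUR → SEK → MXN:
MXN 675,000.00 × 0.053843 = EUR 36,344.03
EUR 36,344.03 ÷ 0.081724 = SEK 444,716.67
SEK 444,716.67 ÷ 0.64124 = MXN 693,526.09
Profit = MXN 693,526.09 − MXN 675,000.00

Profit: MXN 18,526.09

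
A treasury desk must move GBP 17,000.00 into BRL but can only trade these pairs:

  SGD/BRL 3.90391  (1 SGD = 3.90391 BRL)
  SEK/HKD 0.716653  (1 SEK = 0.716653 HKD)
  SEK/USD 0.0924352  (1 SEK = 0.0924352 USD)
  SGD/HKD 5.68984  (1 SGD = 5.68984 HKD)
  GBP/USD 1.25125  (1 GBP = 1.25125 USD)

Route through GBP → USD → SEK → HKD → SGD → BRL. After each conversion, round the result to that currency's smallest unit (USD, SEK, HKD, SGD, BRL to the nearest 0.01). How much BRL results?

GBP 17,000.00 × 1.25125 = USD 21,271.25
USD 21,271.25 ÷ 0.0924352 = SEK 230,120.67
SEK 230,120.67 × 0.716653 = HKD 164,916.67
HKD 164,916.67 ÷ 5.68984 = SGD 28,984.41
SGD 28,984.41 × 3.90391 = BRL 113,152.53

BRL 113,152.53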